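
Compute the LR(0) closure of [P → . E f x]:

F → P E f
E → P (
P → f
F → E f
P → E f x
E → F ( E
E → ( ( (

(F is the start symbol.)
{ [E → . ( ( (], [E → . F ( E], [E → . P (], [F → . E f], [F → . P E f], [P → . E f x], [P → . f] }

To compute CLOSURE, for each item [A → α.Bβ] where B is a non-terminal, add [B → .γ] for all productions B → γ; repeat for the newly added items until nothing changes.

Start with: [P → . E f x]
  [P → . E f x] has the dot before E: add [E → . P (], [E → . F ( E], [E → . ( ( (]
  [E → . P (] has the dot before P: add [P → . f]
  [E → . F ( E] has the dot before F: add [F → . P E f], [F → . E f]
No further items can be added.

CLOSURE = { [E → . ( ( (], [E → . F ( E], [E → . P (], [F → . E f], [F → . P E f], [P → . E f x], [P → . f] }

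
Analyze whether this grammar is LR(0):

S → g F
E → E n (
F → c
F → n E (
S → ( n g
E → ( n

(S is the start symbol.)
Yes, the grammar is LR(0)

A grammar is LR(0) if no state in the canonical LR(0) collection has:
  - both a shift item (dot before a terminal) and a complete item (shift-reduce conflict), or
  - two or more complete items (reduce-reduce conflict; the accept item [S' → S .] counts as a complete item here).

Augment with S' → S and build the canonical LR(0) collection (I0 = CLOSURE({[S' → . S]}), then GOTO on every symbol after a dot until no new states appear). It has 15 states:
  I0: { [S → . ( n g], [S → . g F], [S' → . S] }  — shift
  I1: { [S → ( . n g] }  — shift
  I2: { [S' → S .] }  — accept
  I3: { [F → . c], [F → . n E (], [S → g . F] }  — shift
  I4: { [S → g F .] }  — reduce
  I5: { [F → c .] }  — reduce
  I6: { [E → . ( n], [E → . E n (], [F → n . E (] }  — shift
  I7: { [E → ( . n] }  — shift
  I8: { [E → E . n (], [F → n E . (] }  — shift
  I9: { [F → n E ( .] }  — reduce
  I10: { [E → E n . (] }  — shift
  I11: { [E → E n ( .] }  — reduce
  I12: { [E → ( n .] }  — reduce
  I13: { [S → ( n . g] }  — shift
  I14: { [S → ( n g .] }  — reduce

Every state is either a pure shift/goto state or contains exactly one complete item and nothing to shift — no conflicts. The grammar is LR(0).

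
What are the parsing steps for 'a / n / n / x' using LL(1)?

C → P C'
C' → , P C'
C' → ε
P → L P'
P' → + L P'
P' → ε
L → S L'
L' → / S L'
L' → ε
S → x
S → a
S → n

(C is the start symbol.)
Stack is shown with the top on the left.

Stack           Input            Action
---------------------------------------
C $             a / n / n / x $  output C → P C'
P C' $          a / n / n / x $  output P → L P'
L P' C' $       a / n / n / x $  output L → S L'
S L' P' C' $    a / n / n / x $  output S → a
a L' P' C' $    a / n / n / x $  match 'a'
L' P' C' $      / n / n / x $    output L' → / S L'
/ S L' P' C' $  / n / n / x $    match '/'
S L' P' C' $    n / n / x $      output S → n
n L' P' C' $    n / n / x $      match 'n'
L' P' C' $      / n / x $        output L' → / S L'
/ S L' P' C' $  / n / x $        match '/'
S L' P' C' $    n / x $          output S → n
n L' P' C' $    n / x $          match 'n'
L' P' C' $      / x $            output L' → / S L'
/ S L' P' C' $  / x $            match '/'
S L' P' C' $    x $              output S → x
x L' P' C' $    x $              match 'x'
L' P' C' $      $                output L' → ε
P' C' $         $                output P' → ε
C' $            $                output C' → ε
$               $                accept

The string is accepted.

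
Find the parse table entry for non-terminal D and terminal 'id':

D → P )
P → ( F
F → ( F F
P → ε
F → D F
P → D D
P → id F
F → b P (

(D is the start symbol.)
To find M[D, 'id'], we find productions for D where 'id' is in the predict set (PREDICT(N → α) = (FIRST(α) \ {ε}) ∪ (FOLLOW(N) if α ⇒* ε)).

Relevant sets:
  FIRST(P) = { '(', ')', 'id', ε }

D → P ): PREDICT = { '(', ')', 'id' }
  'id' is in predict set, so this production goes in M[D, 'id']

M[D, 'id'] = D → P )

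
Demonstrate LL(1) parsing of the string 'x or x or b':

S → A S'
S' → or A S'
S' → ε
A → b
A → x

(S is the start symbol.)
LL(1) parsing maintains a stack (initially the start symbol over $) and the input. At each step: if the stack top is a terminal, match it against the current input token; if it is a non-terminal N, replace it with the RHS of M[N, lookahead] (the unique production whose predict set contains the lookahead).

Stack is shown with the top on the left.

Stack      Input          Action
--------------------------------
S $        x or x or b $  output S → A S'
A S' $     x or x or b $  output A → x
x S' $     x or x or b $  match 'x'
S' $       or x or b $    output S' → or A S'
or A S' $  or x or b $    match 'or'
A S' $     x or b $       output A → x
x S' $     x or b $       match 'x'
S' $       or b $         output S' → or A S'
or A S' $  or b $         match 'or'
A S' $     b $            output A → b
b S' $     b $            match 'b'
S' $       $              output S' → ε
$          $              accept

The string is accepted.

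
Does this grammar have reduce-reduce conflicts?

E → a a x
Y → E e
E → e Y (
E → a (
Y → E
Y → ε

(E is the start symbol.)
No reduce-reduce conflicts

A reduce-reduce conflict occurs when an LR(0) state has two complete items [A → α .] and [B → β .] — both call for a reduction, and with no lookahead the parser cannot choose between them.

Augment with E' → E and build the canonical LR(0) collection (I0 = CLOSURE({[E' → . E]}), then GOTO on every symbol after a dot until no new states appear). It has 11 states:
  I0: { [E → . a (], [E → . a a x], [E → . e Y (], [E' → . E] }  — shift
  I1: { [E' → E .] }  — accept
  I2: { [E → a . (], [E → a . a x] }  — shift
  I3: { [E → . a (], [E → . a a x], [E → . e Y (], [E → e . Y (], [Y → . E e], [Y → . E], [Y → .] }  — shift, reduce
  I4: { [Y → E . e], [Y → E .] }  — shift, reduce
  I5: { [E → e Y . (] }  — shift
  I6: { [E → e Y ( .] }  — reduce
  I7: { [Y → E e .] }  — reduce
  I8: { [E → a ( .] }  — reduce
  I9: { [E → a a . x] }  — shift
  I10: { [E → a a x .] }  — reduce

No state contains more than one complete item.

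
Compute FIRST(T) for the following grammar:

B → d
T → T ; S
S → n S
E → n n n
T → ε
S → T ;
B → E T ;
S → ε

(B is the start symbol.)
{ ';', ε }

From T → T ; S:
  - T is the symbol being defined: contributes nothing new
    T is nullable, so continue to the next symbol
  - ';' is a terminal: add ';' and stop
From T → ε:
  - ε-production, so ε ∈ FIRST(T)

Collecting: FIRST(T) = { ';', ε }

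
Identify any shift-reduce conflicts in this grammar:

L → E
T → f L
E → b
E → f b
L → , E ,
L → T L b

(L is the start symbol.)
A shift-reduce conflict occurs when an LR(0) state has both:
  - a complete (reduce) item [A → α .] (dot at the end), and
  - a shift item [B → β . c γ] (dot before a terminal).

Augment with L' → L and build the canonical LR(0) collection (I0 = CLOSURE({[L' → . L]}), then GOTO on every symbol after a dot until no new states appear). It has 15 states:
  I0: { [E → . b], [E → . f b], [L → . , E ,], [L → . E], [L → . T L b], [L' → . L], [T → . f L] }  — shift
  I1: { [E → . b], [E → . f b], [L → , . E ,] }  — shift
  I2: { [L → E .] }  — reduce
  I3: { [L' → L .] }  — accept
  I4: { [E → . b], [E → . f b], [L → . , E ,], [L → . E], [L → . T L b], [L → T . L b], [T → . f L] }  — shift
  I5: { [E → b .] }  — reduce
  I6: { [E → . b], [E → . f b], [E → f . b], [L → . , E ,], [L → . E], [L → . T L b], [T → . f L], [T → f . L] }  — shift
  I7: { [T → f L .] }  — reduce
  I8: { [E → b .], [E → f b .] }  — 2 reduces
  I9: { [L → T L . b] }  — shift
  I10: { [L → T L b .] }  — reduce
  I11: { [L → , E . ,] }  — shift
  I12: { [E → f . b] }  — shift
  I13: { [E → f b .] }  — reduce
  I14: { [L → , E , .] }  — reduce

No state contains both a complete item and a shift item.

Answer: No shift-reduce conflicts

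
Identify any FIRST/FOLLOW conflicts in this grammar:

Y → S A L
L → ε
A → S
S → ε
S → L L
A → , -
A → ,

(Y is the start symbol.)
No FIRST/FOLLOW conflicts.

A FIRST/FOLLOW conflict occurs when a non-terminal N has a nullable alternative N → β (β ⇒* ε) and another alternative N → α with FIRST(α) ∩ FOLLOW(N) ≠ ∅: on such a lookahead the parser cannot decide between expanding α and letting N vanish via β.

Nullable non-terminals: A, L, S, Y.
FIRST sets used below: FIRST(S) = { ε }, FIRST(L) = { ε }

A: nullable alternative(s) A → S; FOLLOW(A) = { $ }
  A → S: FIRST \ {ε} = { } — this is the only nullable alternative, skip
  A → , -: FIRST \ {ε} = { ',' } — disjoint from FOLLOW(A)
  A → ,: FIRST \ {ε} = { ',' } — disjoint from FOLLOW(A)
L has a nullable alternative but only one production, so nothing to check.

S: nullable alternative(s) S → ε, S → L L; FOLLOW(S) = { $, ',' }
  S → ε: FIRST \ {ε} = { } — disjoint from FOLLOW(S)
  S → L L: FIRST \ {ε} = { } — disjoint from FOLLOW(S)
Y has a nullable alternative but only one production, so nothing to check.

No FIRST/FOLLOW conflicts found.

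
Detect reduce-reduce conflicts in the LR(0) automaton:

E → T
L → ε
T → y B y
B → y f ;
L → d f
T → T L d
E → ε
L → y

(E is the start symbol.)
A reduce-reduce conflict occurs when an LR(0) state has two complete items [A → α .] and [B → β .] — both call for a reduction, and with no lookahead the parser cannot choose between them.

Augment with E' → E and build the canonical LR(0) collection (I0 = CLOSURE({[E' → . E]}), then GOTO on every symbol after a dot until no new states appear). It has 14 states:
  I0: { [E → . T], [E → .], [E' → . E], [T → . T L d], [T → . y B y] }  — shift, reduce
  I1: { [E' → E .] }  — accept
  I2: { [E → T .], [L → . d f], [L → . y], [L → .], [T → T . L d] }  — shift, 2 reduces
  I3: { [B → . y f ;], [T → y . B y] }  — shift
  I4: { [T → y B . y] }  — shift
  I5: { [B → y . f ;] }  — shift
  I6: { [B → y f . ;] }  — shift
  I7: { [B → y f ; .] }  — reduce
  I8: { [T → y B y .] }  — reduce
  I9: { [T → T L . d] }  — shift
  I10: { [L → d . f] }  — shift
  I11: { [L → y .] }  — reduce
  I12: { [L → d f .] }  — reduce
  I13: { [T → T L d .] }  — reduce

I2 contains complete items [E → T .], [L → .] — reduce-reduce conflict.

Answer: Yes — I2: [E → T .] vs [L → .]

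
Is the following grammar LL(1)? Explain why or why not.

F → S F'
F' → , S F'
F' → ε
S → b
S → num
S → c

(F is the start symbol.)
A grammar is LL(1) if for each non-terminal N with multiple productions, the predict sets of those productions are pairwise disjoint, where PREDICT(N → α) = (FIRST(α) \ {ε}) ∪ (FOLLOW(N) if α ⇒* ε).

Relevant sets:
  FOLLOW(F') = { $ }

For F':
  PREDICT(F' → ',' S F') = { ',' }
  PREDICT(F' → ε) = { $ }
For S:
  PREDICT(S → b) = { 'b' }
  PREDICT(S → num) = { 'num' }
  PREDICT(S → c) = { 'c' }
F has a single production, so nothing to check there.

All predict sets are disjoint. The grammar IS LL(1).

Answer: Yes, the grammar is LL(1).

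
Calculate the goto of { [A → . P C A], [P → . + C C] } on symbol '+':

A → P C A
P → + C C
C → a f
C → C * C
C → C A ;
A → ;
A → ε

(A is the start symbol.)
{ [C → . C * C], [C → . C A ;], [C → . a f], [P → + . C C] }

GOTO(I, '+') = CLOSURE({ [A → αX.β] : [A → α.Xβ] ∈ I, X = '+' })

Items with dot before '+', with the dot advanced:
  [P → . + C C] → [P → + . C C]
Closure of the advanced items:
  [P → + . C C] has the dot before C: add [C → . a f], [C → . C * C], [C → . C A ;]

GOTO = { [C → . C * C], [C → . C A ;], [C → . a f], [P → + . C C] }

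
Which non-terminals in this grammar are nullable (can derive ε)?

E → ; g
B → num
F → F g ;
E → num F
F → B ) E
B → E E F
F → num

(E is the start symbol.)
None

There are no ε-productions, so no non-terminal can derive ε.
No non-terminals are nullable.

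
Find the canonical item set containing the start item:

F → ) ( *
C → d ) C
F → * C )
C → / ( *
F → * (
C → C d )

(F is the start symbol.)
First, augment the grammar with F' → F
I₀ = CLOSURE({ [F' → . F] }):
  [F' → . F] has the dot before F: add [F → . ) ( *], [F → . * C )], [F → . * (]
No further items can be added.

I₀ = { [F → . ) ( *], [F → . * (], [F → . * C )], [F' → . F] }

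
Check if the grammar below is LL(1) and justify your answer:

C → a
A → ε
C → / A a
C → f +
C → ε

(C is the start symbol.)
Yes, the grammar is LL(1).

Relevant sets:
  FOLLOW(C) = { $ }

For C:
  PREDICT(C → a) = { 'a' }
  PREDICT(C → '/' A a) = { '/' }
  PREDICT(C → f '+') = { 'f' }
  PREDICT(C → ε) = { $ }
A has a single production, so nothing to check there.

All predict sets are disjoint. The grammar IS LL(1).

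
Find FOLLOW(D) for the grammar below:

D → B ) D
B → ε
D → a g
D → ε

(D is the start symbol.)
To compute FOLLOW(D), find every occurrence of D on a right-hand side N → α D β: add FIRST(β) \ {ε}, and if β is empty or nullable also add FOLLOW(N). Iterate to a fixed point.

D is the start symbol, so $ ∈ FOLLOW(D).
In D → B ) D: D is at the end; this adds FOLLOW(D) to itself — nothing new

Taking the union: FOLLOW(D) = { $ }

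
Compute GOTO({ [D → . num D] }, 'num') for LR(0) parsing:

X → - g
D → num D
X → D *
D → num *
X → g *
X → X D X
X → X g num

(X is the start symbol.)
GOTO(I, 'num') = CLOSURE({ [A → αX.β] : [A → α.Xβ] ∈ I, X = 'num' })

Items with dot before 'num', with the dot advanced:
  [D → . num D] → [D → num . D]
Closure of the advanced items:
  [D → num . D] has the dot before D: add [D → . num D], [D → . num *]

GOTO = { [D → . num *], [D → . num D], [D → num . D] }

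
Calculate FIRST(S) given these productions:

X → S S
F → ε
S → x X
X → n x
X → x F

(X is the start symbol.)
From S → x X:
  - x is a terminal: add 'x' and stop

Collecting: FIRST(S) = { 'x' }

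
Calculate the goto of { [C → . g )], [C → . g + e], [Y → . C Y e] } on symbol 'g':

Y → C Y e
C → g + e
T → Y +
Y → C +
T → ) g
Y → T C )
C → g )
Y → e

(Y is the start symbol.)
GOTO(I, 'g') = CLOSURE({ [A → αX.β] : [A → α.Xβ] ∈ I, X = 'g' })

Items with dot before 'g', with the dot advanced:
  [C → . g )] → [C → g . )]
  [C → . g + e] → [C → g . + e]
Closure adds nothing (no advanced item has the dot before a non-terminal).

GOTO = { [C → g . )], [C → g . + e] }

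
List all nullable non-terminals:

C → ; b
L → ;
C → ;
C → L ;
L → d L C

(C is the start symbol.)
None

A non-terminal is nullable if it can derive ε (the empty string): either it has an ε-production, or it has a production whose right-hand side consists entirely of nullable non-terminals.

There are no ε-productions, so no non-terminal can derive ε.
No non-terminals are nullable.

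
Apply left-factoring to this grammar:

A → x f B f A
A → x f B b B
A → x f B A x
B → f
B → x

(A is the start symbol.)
Left-factoring transforms A → αβ₁ | αβ₂ into A → αA' and A' → β₁ | β₂
(α is the longest common prefix among the alternatives). Repeat until
no nonterminal has two alternatives with a common prefix.

Round 1: A has alternatives sharing prefix 'x f B'. Introduce A': A → x f B A'
  Add: A' → f A
  Add: A' → b B
  Add: A' → A x

No remaining common prefixes — done.

Resulting grammar:
A → x f B A'
A' → f A
A' → b B
A' → A x
B → f
B → x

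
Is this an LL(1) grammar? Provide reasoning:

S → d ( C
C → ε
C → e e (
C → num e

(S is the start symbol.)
A grammar is LL(1) if for each non-terminal N with multiple productions, the predict sets of those productions are pairwise disjoint, where PREDICT(N → α) = (FIRST(α) \ {ε}) ∪ (FOLLOW(N) if α ⇒* ε).

Relevant sets:
  FOLLOW(C) = { $ }

For C:
  PREDICT(C → ε) = { $ }
  PREDICT(C → e e '(') = { 'e' }
  PREDICT(C → num e) = { 'num' }
S has a single production, so nothing to check there.

All predict sets are disjoint. The grammar IS LL(1).

Answer: Yes, the grammar is LL(1).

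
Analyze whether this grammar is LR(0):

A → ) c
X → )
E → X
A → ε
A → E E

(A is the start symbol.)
Augment with A' → A and build the canonical LR(0) collection (I0 = CLOSURE({[A' → . A]}), then GOTO on every symbol after a dot until no new states appear). It has 8 states:
  I0: { [A → . ) c], [A → . E E], [A → .], [A' → . A], [E → . X], [X → . )] }  — shift, reduce
  I1: { [A → ) . c], [X → ) .] }  — shift, reduce
  I2: { [A' → A .] }  — accept
  I3: { [A → E . E], [E → . X], [X → . )] }  — shift
  I4: { [E → X .] }  — reduce
  I5: { [X → ) .] }  — reduce
  I6: { [A → E E .] }  — reduce
  I7: { [A → ) c .] }  — reduce

Conflict in state I0:
  Shift-reduce conflict between [A → .] and [A → . ) c]
So the grammar is NOT LR(0).

Answer: No. Shift-reduce conflict between [A → .] and [A → . ) c]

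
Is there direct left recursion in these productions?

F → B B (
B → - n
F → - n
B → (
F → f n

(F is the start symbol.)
Direct left recursion occurs when N → N α for some non-terminal N (the right-hand side begins with the left-hand side itself).

F → B B (: starts with B
B → - n: starts with '-'
F → - n: starts with '-'
B → (: starts with '('
F → f n: starts with f

No direct left recursion found.

Answer: No direct left recursion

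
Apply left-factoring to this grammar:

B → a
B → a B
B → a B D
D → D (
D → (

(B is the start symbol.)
Left-factoring transforms A → αβ₁ | αβ₂ into A → αA' and A' → β₁ | β₂
(α is the longest common prefix among the alternatives). Repeat until
no nonterminal has two alternatives with a common prefix.

Round 1: B has alternatives sharing prefix 'a'. Introduce B': B → a B'
  Add: B' → ε
  Add: B' → B
  Add: B' → B D

Round 2: B' has alternatives sharing prefix 'B'. Introduce B'': B' → B B''
  Add: B'' → ε
  Add: B'' → D

No remaining common prefixes — done.

Resulting grammar:
B → a B'
B' → ε
B' → B B''
B'' → ε
B'' → D
D → D (
D → (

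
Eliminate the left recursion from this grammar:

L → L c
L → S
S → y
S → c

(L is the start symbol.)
L is directly left-recursive. The standard transformation for
  A → A α₁ | ... | A α_m | β₁ | ... | β_n
is
  A  → β₁ A' | ... | β_n A'
  A' → α₁ A' | ... | α_m A' | ε

L → S becomes L → S L'
L → L c becomes L' → c L'
Add L' → ε

Productions for other non-terminals are unchanged:
  S → y
  S → c

Resulting grammar:
L → S L'
L' → c L'
L' → ε
S → y
S → c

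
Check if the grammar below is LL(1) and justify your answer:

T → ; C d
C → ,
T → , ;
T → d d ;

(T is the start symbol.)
Yes, the grammar is LL(1).

For T:
  PREDICT(T → ';' C d) = { ';' }
  PREDICT(T → ',' ';') = { ',' }
  PREDICT(T → d d ';') = { 'd' }
C has a single production, so nothing to check there.

All predict sets are disjoint. The grammar IS LL(1).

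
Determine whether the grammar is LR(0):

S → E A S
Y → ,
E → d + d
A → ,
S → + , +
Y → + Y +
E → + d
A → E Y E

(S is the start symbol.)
Yes, the grammar is LR(0)

Augment with S' → S and build the canonical LR(0) collection (I0 = CLOSURE({[S' → . S]}), then GOTO on every symbol after a dot until no new states appear). It has 21 states:
  I0: { [E → . + d], [E → . d + d], [S → . + , +], [S → . E A S], [S' → . S] }  — shift
  I1: { [E → + . d], [S → + . , +] }  — shift
  I2: { [A → . ,], [A → . E Y E], [E → . + d], [E → . d + d], [S → E . A S] }  — shift
  I3: { [S' → S .] }  — accept
  I4: { [E → d . + d] }  — shift
  I5: { [E → d + . d] }  — shift
  I6: { [E → d + d .] }  — reduce
  I7: { [E → + . d] }  — shift
  I8: { [A → , .] }  — reduce
  I9: { [E → . + d], [E → . d + d], [S → . + , +], [S → . E A S], [S → E A . S] }  — shift
  I10: { [A → E . Y E], [Y → . + Y +], [Y → . ,] }  — shift
  I11: { [Y → + . Y +], [Y → . + Y +], [Y → . ,] }  — shift
  I12: { [Y → , .] }  — reduce
  I13: { [A → E Y . E], [E → . + d], [E → . d + d] }  — shift
  I14: { [A → E Y E .] }  — reduce
  I15: { [Y → + Y . +] }  — shift
  I16: { [Y → + Y + .] }  — reduce
  I17: { [S → E A S .] }  — reduce
  I18: { [E → + d .] }  — reduce
  I19: { [S → + , . +] }  — shift
  I20: { [S → + , + .] }  — reduce

Every state is either a pure shift/goto state or contains exactly one complete item and nothing to shift — no conflicts. The grammar is LR(0).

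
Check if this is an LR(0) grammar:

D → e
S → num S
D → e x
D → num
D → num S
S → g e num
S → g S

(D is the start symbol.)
No. Shift-reduce conflict between [D → e .] and [D → e . x]

A grammar is LR(0) if no state in the canonical LR(0) collection has:
  - both a shift item (dot before a terminal) and a complete item (shift-reduce conflict), or
  - two or more complete items (reduce-reduce conflict; the accept item [D' → D .] counts as a complete item here).

Augment with D' → D and build the canonical LR(0) collection (I0 = CLOSURE({[D' → . D]}), then GOTO on every symbol after a dot until no new states appear). It has 12 states:
  I0: { [D → . e x], [D → . e], [D → . num S], [D → . num], [D' → . D] }  — shift
  I1: { [D' → D .] }  — accept
  I2: { [D → e . x], [D → e .] }  — shift, reduce
  I3: { [D → num . S], [D → num .], [S → . g S], [S → . g e num], [S → . num S] }  — shift, reduce
  I4: { [D → num S .] }  — reduce
  I5: { [S → . g S], [S → . g e num], [S → . num S], [S → g . S], [S → g . e num] }  — shift
  I6: { [S → . g S], [S → . g e num], [S → . num S], [S → num . S] }  — shift
  I7: { [S → num S .] }  — reduce
  I8: { [S → g S .] }  — reduce
  I9: { [S → g e . num] }  — shift
  I10: { [S → g e num .] }  — reduce
  I11: { [D → e x .] }  — reduce

Conflict in state I2:
  Shift-reduce conflict between [D → e .] and [D → e . x]
So the grammar is NOT LR(0).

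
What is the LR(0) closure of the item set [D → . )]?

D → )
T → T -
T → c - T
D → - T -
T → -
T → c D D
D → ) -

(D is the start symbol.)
Start with: [D → . )]
The dot precedes the terminal ')', so nothing is added.

CLOSURE = { [D → . )] }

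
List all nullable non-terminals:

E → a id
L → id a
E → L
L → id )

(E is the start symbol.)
None

A non-terminal is nullable if it can derive ε (the empty string): either it has an ε-production, or it has a production whose right-hand side consists entirely of nullable non-terminals.

There are no ε-productions, so no non-terminal can derive ε.
No non-terminals are nullable.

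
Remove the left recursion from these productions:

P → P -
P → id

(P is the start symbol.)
P → id P'
P' → - P'
P' → ε

P is directly left-recursive. The standard transformation for
  A → A α₁ | ... | A α_m | β₁ | ... | β_n
is
  A  → β₁ A' | ... | β_n A'
  A' → α₁ A' | ... | α_m A' | ε

P → id becomes P → id P'
P → P - becomes P' → - P'
Add P' → ε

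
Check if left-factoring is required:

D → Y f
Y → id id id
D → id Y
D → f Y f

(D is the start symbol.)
No, left-factoring is not needed

Left-factoring is needed when two productions for the same non-terminal
share a common prefix on the right-hand side.

Productions for D:
  D → Y f
  D → id Y
  D → f Y f

No common prefixes found.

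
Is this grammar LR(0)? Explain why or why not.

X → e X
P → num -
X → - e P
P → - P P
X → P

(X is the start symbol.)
Yes, the grammar is LR(0)

A grammar is LR(0) if no state in the canonical LR(0) collection has:
  - both a shift item (dot before a terminal) and a complete item (shift-reduce conflict), or
  - two or more complete items (reduce-reduce conflict; the accept item [X' → X .] counts as a complete item here).

Augment with X' → X and build the canonical LR(0) collection (I0 = CLOSURE({[X' → . X]}), then GOTO on every symbol after a dot until no new states appear). It has 13 states:
  I0: { [P → . - P P], [P → . num -], [X → . - e P], [X → . P], [X → . e X], [X' → . X] }  — shift
  I1: { [P → - . P P], [P → . - P P], [P → . num -], [X → - . e P] }  — shift
  I2: { [X → P .] }  — reduce
  I3: { [X' → X .] }  — accept
  I4: { [P → . - P P], [P → . num -], [X → . - e P], [X → . P], [X → . e X], [X → e . X] }  — shift
  I5: { [P → num . -] }  — shift
  I6: { [P → num - .] }  — reduce
  I7: { [X → e X .] }  — reduce
  I8: { [P → - . P P], [P → . - P P], [P → . num -] }  — shift
  I9: { [P → - P . P], [P → . - P P], [P → . num -] }  — shift
  I10: { [P → . - P P], [P → . num -], [X → - e . P] }  — shift
  I11: { [X → - e P .] }  — reduce
  I12: { [P → - P P .] }  — reduce

Every state is either a pure shift/goto state or contains exactly one complete item and nothing to shift — no conflicts. The grammar is LR(0).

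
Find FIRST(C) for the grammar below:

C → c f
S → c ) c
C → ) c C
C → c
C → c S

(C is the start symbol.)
{ ')', 'c' }

To compute FIRST(C), examine every production with C on the left-hand side, reading each right-hand side left to right until a non-nullable symbol is reached.

From C → c f:
  - c is a terminal: add 'c' and stop
From C → ) c C:
  - ')' is a terminal: add ')' and stop
From C → c:
  - c is a terminal: add 'c' and stop
From C → c S:
  - c is a terminal: add 'c' and stop

Collecting: FIRST(C) = { ')', 'c' }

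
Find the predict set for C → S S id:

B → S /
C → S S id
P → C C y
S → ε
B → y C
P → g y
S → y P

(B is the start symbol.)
{ 'id', 'y' }

PREDICT(C → S S id) = (FIRST(RHS) \ {ε}) ∪ (FOLLOW(C) if ε ∈ FIRST(RHS), i.e. RHS ⇒* ε)
FIRST(S) = { 'y', ε }
FIRST(S S id) = { 'id', 'y' }
ε ∉ FIRST(S S id), so FOLLOW(C) is not added.
PREDICT(C → S S id) = { 'id', 'y' }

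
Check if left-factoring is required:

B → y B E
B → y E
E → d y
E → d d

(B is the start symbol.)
Yes, B has productions with common prefix 'y'; E has productions with common prefix 'd'

Left-factoring is needed when two productions for the same non-terminal
share a common prefix on the right-hand side.

Productions for B:
  B → y B E
  B → y E
Productions for E:
  E → d y
  E → d d

Found common prefix 'y' in productions for B
Found common prefix 'd' in productions for E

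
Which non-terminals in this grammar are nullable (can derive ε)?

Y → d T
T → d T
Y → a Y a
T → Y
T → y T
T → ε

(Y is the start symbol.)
ε-productions: T → ε
So T is immediately nullable.
No further non-terminal can be added: every production for the remaining non-terminals contains a terminal or a non-nullable non-terminal.
Nullable = { 'T' }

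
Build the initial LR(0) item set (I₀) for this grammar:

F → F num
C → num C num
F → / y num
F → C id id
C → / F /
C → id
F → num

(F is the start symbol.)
{ [C → . / F /], [C → . id], [C → . num C num], [F → . / y num], [F → . C id id], [F → . F num], [F → . num], [F' → . F] }

First, augment the grammar with F' → F
I₀ = CLOSURE({ [F' → . F] }):
  [F' → . F] has the dot before F: add [F → . F num], [F → . / y num], [F → . C id id], [F → . num]
  [F → . C id id] has the dot before C: add [C → . num C num], [C → . / F /], [C → . id]
No further items can be added.

I₀ = { [C → . / F /], [C → . id], [C → . num C num], [F → . / y num], [F → . C id id], [F → . F num], [F → . num], [F' → . F] }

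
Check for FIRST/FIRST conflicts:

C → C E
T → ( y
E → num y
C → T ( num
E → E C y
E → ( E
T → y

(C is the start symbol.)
Yes. C → C E / C → T '(' num on { '(', 'y' }; E → num y / E → E C y on { 'num' }; E → E C y / E → '(' E on { '(' }

A FIRST/FIRST conflict occurs when two productions N → α and N → β for the same non-terminal have FIRST(α) ∩ FIRST(β) ≠ ∅ (with ε ∈ FIRST of a nullable right-hand side, so two nullable alternatives also conflict).

FIRST sets of the non-terminals at (or reachable through a nullable prefix from) the front of some alternative:
  FIRST(C) = { '(', 'y' }
  FIRST(T) = { '(', 'y' }
  FIRST(E) = { '(', 'num' }

Productions for C:
  C → C E: FIRST = { '(', 'y' }
  C → T ( num: FIRST = { '(', 'y' }
Productions for T:
  T → ( y: FIRST = { '(' }
  T → y: FIRST = { 'y' }
Productions for E:
  E → num y: FIRST = { 'num' }
  E → E C y: FIRST = { '(', 'num' }
  E → ( E: FIRST = { '(' }

Conflict for C: C → C E and C → T ( num
  Overlap: { '(', 'y' }
Conflict for E: E → num y and E → E C y
  Overlap: { 'num' }
Conflict for E: E → E C y and E → ( E
  Overlap: { '(' }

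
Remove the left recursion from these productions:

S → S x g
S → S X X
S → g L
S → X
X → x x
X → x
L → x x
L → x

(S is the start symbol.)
S is directly left-recursive. The standard transformation for
  A → A α₁ | ... | A α_m | β₁ | ... | β_n
is
  A  → β₁ A' | ... | β_n A'
  A' → α₁ A' | ... | α_m A' | ε

S → g L becomes S → g L S'
S → X becomes S → X S'
S → S x g becomes S' → x g S'
S → S X X becomes S' → X X S'
Add S' → ε

Productions for other non-terminals are unchanged:
  X → x x
  X → x
  L → x x
  L → x

Resulting grammar:
S → g L S'
S → X S'
S' → x g S'
S' → X X S'
S' → ε
X → x x
X → x
L → x x
L → x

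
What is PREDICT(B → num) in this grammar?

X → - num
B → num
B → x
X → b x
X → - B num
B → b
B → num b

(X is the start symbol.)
PREDICT(B → num) = (FIRST(RHS) \ {ε}) ∪ (FOLLOW(B) if ε ∈ FIRST(RHS), i.e. RHS ⇒* ε)
FIRST(num) = { 'num' }
ε ∉ FIRST(num), so FOLLOW(B) is not added.
PREDICT(B → num) = { 'num' }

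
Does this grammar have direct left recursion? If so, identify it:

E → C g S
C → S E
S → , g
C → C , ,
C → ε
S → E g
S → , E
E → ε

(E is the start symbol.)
E → C g S: starts with C
C → S E: starts with S
S → , g: starts with ','
C → C , ,: LEFT RECURSIVE (starts with C)
C → ε: starts with ε
S → E g: starts with E
S → , E: starts with ','
E → ε: starts with ε

The grammar has direct left recursion on: C.

Answer: Yes, C is left-recursive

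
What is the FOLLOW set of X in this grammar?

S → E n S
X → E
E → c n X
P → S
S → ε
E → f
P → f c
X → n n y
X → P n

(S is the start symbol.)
{ 'n' }

To compute FOLLOW(X), find every occurrence of X on a right-hand side N → α X β: add FIRST(β) \ {ε}, and if β is empty or nullable also add FOLLOW(N). Iterate to a fixed point.

In E → c n X: X is at the end, add FOLLOW(E)

The FOLLOW sets referred to above (computed the same way, to a fixed point):
  FOLLOW(E) = { 'n' }

Taking the union: FOLLOW(X) = { 'n' }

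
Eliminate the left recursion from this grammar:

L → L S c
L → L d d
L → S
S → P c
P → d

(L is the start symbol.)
L is directly left-recursive. The standard transformation for
  A → A α₁ | ... | A α_m | β₁ | ... | β_n
is
  A  → β₁ A' | ... | β_n A'
  A' → α₁ A' | ... | α_m A' | ε

L → S becomes L → S L'
L → L S c becomes L' → S c L'
L → L d d becomes L' → d d L'
Add L' → ε

Productions for other non-terminals are unchanged:
  S → P c
  P → d

Resulting grammar:
L → S L'
L' → S c L'
L' → d d L'
L' → ε
S → P c
P → d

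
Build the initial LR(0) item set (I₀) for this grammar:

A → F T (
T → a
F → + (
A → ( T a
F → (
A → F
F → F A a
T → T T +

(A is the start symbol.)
{ [A → . ( T a], [A → . F T (], [A → . F], [A' → . A], [F → . (], [F → . + (], [F → . F A a] }

First, augment the grammar with A' → A
I₀ = CLOSURE({ [A' → . A] }):
  [A' → . A] has the dot before A: add [A → . F T (], [A → . ( T a], [A → . F]
  [A → . F T (] has the dot before F: add [F → . + (], [F → . (], [F → . F A a]
No further items can be added.

I₀ = { [A → . ( T a], [A → . F T (], [A → . F], [A' → . A], [F → . (], [F → . + (], [F → . F A a] }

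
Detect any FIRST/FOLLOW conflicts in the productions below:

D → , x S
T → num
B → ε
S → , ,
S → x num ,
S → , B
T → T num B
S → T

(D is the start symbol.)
No FIRST/FOLLOW conflicts.

A FIRST/FOLLOW conflict occurs when a non-terminal N has a nullable alternative N → β (β ⇒* ε) and another alternative N → α with FIRST(α) ∩ FOLLOW(N) ≠ ∅: on such a lookahead the parser cannot decide between expanding α and letting N vanish via β.

Nullable non-terminals: B.
B has a nullable alternative but only one production, so nothing to check.

D, S, T have no nullable alternative, so no FIRST/FOLLOW check is needed there.

No FIRST/FOLLOW conflicts found.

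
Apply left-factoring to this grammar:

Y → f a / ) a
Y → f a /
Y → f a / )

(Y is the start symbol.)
Y → f a / Y'
Y' → ) Y''
Y'' → a
Y'' → ε
Y' → ε

Left-factoring transforms A → αβ₁ | αβ₂ into A → αA' and A' → β₁ | β₂
(α is the longest common prefix among the alternatives). Repeat until
no nonterminal has two alternatives with a common prefix.

Round 1: Y has alternatives sharing prefix 'f a /'. Introduce Y': Y → f a / Y'
  Add: Y' → ) a
  Add: Y' → ε
  Add: Y' → )

Round 2: Y' has alternatives sharing prefix ')'. Introduce Y'': Y' → ) Y''
  Add: Y'' → a
  Add: Y'' → ε

No remaining common prefixes — done.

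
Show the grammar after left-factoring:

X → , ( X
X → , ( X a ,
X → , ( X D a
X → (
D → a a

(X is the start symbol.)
X → , ( X X'
X' → ε
X' → a ,
X' → D a
X → (
D → a a

Left-factoring transforms A → αβ₁ | αβ₂ into A → αA' and A' → β₁ | β₂
(α is the longest common prefix among the alternatives). Repeat until
no nonterminal has two alternatives with a common prefix.

Round 1: X has alternatives sharing prefix ', ( X'. Introduce X': X → , ( X X'
  Add: X' → ε
  Add: X' → a ,
  Add: X' → D a

No remaining common prefixes — done.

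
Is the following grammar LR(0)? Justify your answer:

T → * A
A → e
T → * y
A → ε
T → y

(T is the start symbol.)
No. Shift-reduce conflict between [A → .] and [A → . e]

A grammar is LR(0) if no state in the canonical LR(0) collection has:
  - both a shift item (dot before a terminal) and a complete item (shift-reduce conflict), or
  - two or more complete items (reduce-reduce conflict; the accept item [T' → T .] counts as a complete item here).

Augment with T' → T and build the canonical LR(0) collection (I0 = CLOSURE({[T' → . T]}), then GOTO on every symbol after a dot until no new states appear). It has 7 states:
  I0: { [T → . * A], [T → . * y], [T → . y], [T' → . T] }  — shift
  I1: { [A → . e], [A → .], [T → * . A], [T → * . y] }  — shift, reduce
  I2: { [T' → T .] }  — accept
  I3: { [T → y .] }  — reduce
  I4: { [T → * A .] }  — reduce
  I5: { [A → e .] }  — reduce
  I6: { [T → * y .] }  — reduce

Conflict in state I1:
  Shift-reduce conflict between [A → .] and [A → . e]
So the grammar is NOT LR(0).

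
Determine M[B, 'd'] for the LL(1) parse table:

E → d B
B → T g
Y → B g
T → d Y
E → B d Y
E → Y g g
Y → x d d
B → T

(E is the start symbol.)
To find M[B, 'd'], we find productions for B where 'd' is in the predict set (PREDICT(N → α) = (FIRST(α) \ {ε}) ∪ (FOLLOW(N) if α ⇒* ε)).

Relevant sets:
  FIRST(T) = { 'd' }

B → T g: PREDICT = { 'd' }
  'd' is in predict set, so this production goes in M[B, 'd']
B → T: PREDICT = { 'd' }
  'd' is in predict set, so this production goes in M[B, 'd']

M[B, 'd'] = B → T g, B → T  (a multiply-defined cell — the grammar is not LL(1))

Answer: B → T g, B → T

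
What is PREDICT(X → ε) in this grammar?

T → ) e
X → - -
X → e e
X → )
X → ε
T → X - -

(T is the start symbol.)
{ '-' }

PREDICT(X → ε) = (FIRST(RHS) \ {ε}) ∪ (FOLLOW(X) if ε ∈ FIRST(RHS), i.e. RHS ⇒* ε)
The right-hand side is ε (FIRST(ε) = { ε }), so the predict set is FOLLOW(X) = { '-' }
PREDICT(X → ε) = { '-' }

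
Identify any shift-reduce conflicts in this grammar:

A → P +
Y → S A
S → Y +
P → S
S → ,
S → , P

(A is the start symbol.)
Augment with A' → A and build the canonical LR(0) collection (I0 = CLOSURE({[A' → . A]}), then GOTO on every symbol after a dot until no new states appear). It has 10 states:
  I0: { [A → . P +], [A' → . A], [P → . S], [S → . , P], [S → . ,], [S → . Y +], [Y → . S A] }  — shift
  I1: { [P → . S], [S → , . P], [S → , .], [S → . , P], [S → . ,], [S → . Y +], [Y → . S A] }  — shift, reduce
  I2: { [A' → A .] }  — accept
  I3: { [A → P . +] }  — shift
  I4: { [A → . P +], [P → . S], [P → S .], [S → . , P], [S → . ,], [S → . Y +], [Y → . S A], [Y → S . A] }  — shift, reduce
  I5: { [S → Y . +] }  — shift
  I6: { [S → Y + .] }  — reduce
  I7: { [Y → S A .] }  — reduce
  I8: { [A → P + .] }  — reduce
  I9: { [S → , P .] }  — reduce

I1 contains reduce item [S → , .] and shift items [S → . ,], [S → . , P] — shift-reduce conflict.
I4 contains reduce item [P → S .] and shift items [S → . ,], [S → . , P] — shift-reduce conflict.

Answer: Yes — I1: [S → , .] vs [S → . ,]; I4: [P → S .] vs [S → . ,]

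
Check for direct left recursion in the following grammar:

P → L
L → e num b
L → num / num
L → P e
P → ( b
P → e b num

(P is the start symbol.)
No direct left recursion

Direct left recursion occurs when N → N α for some non-terminal N (the right-hand side begins with the left-hand side itself).

P → L: starts with L
L → e num b: starts with e
L → num / num: starts with num
L → P e: starts with P
P → ( b: starts with '('
P → e b num: starts with e

No direct left recursion found.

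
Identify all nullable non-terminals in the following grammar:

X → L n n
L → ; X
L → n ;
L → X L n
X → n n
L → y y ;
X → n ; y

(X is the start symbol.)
None

There are no ε-productions, so no non-terminal can derive ε.
No non-terminals are nullable.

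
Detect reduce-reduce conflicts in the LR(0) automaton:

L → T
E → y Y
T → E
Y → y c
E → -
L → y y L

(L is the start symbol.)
Augment with L' → L and build the canonical LR(0) collection (I0 = CLOSURE({[L' → . L]}), then GOTO on every symbol after a dot until no new states appear). It has 10 states:
  I0: { [E → . -], [E → . y Y], [L → . T], [L → . y y L], [L' → . L], [T → . E] }  — shift
  I1: { [E → - .] }  — reduce
  I2: { [T → E .] }  — reduce
  I3: { [L' → L .] }  — accept
  I4: { [L → T .] }  — reduce
  I5: { [E → y . Y], [L → y . y L], [Y → . y c] }  — shift
  I6: { [E → y Y .] }  — reduce
  I7: { [E → . -], [E → . y Y], [L → . T], [L → . y y L], [L → y y . L], [T → . E], [Y → y . c] }  — shift
  I8: { [L → y y L .] }  — reduce
  I9: { [Y → y c .] }  — reduce

No state contains more than one complete item.

Answer: No reduce-reduce conflicts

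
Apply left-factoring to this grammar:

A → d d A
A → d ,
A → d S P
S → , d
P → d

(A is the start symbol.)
Left-factoring transforms A → αβ₁ | αβ₂ into A → αA' and A' → β₁ | β₂
(α is the longest common prefix among the alternatives). Repeat until
no nonterminal has two alternatives with a common prefix.

Round 1: A has alternatives sharing prefix 'd'. Introduce A': A → d A'
  Add: A' → d A
  Add: A' → ,
  Add: A' → S P

No remaining common prefixes — done.

Resulting grammar:
A → d A'
A' → d A
A' → ,
A' → S P
S → , d
P → d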